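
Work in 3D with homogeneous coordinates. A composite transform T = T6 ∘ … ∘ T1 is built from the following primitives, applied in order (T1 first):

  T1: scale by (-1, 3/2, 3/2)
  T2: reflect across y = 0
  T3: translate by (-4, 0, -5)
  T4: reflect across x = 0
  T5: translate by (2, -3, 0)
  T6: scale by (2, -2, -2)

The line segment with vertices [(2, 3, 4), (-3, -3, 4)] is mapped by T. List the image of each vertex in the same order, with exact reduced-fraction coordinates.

T1 scale by (-1, 3/2, 3/2): (2, 3, 4) → (-2, 9/2, 6); (-3, -3, 4) → (3, -9/2, 6)
T2 reflect across y = 0: (-2, 9/2, 6) → (-2, -9/2, 6); (3, -9/2, 6) → (3, 9/2, 6)
T3 translate by (-4, 0, -5): (-2, -9/2, 6) → (-6, -9/2, 1); (3, 9/2, 6) → (-1, 9/2, 1)
T4 reflect across x = 0: (-6, -9/2, 1) → (6, -9/2, 1); (-1, 9/2, 1) → (1, 9/2, 1)
T5 translate by (2, -3, 0): (6, -9/2, 1) → (8, -15/2, 1); (1, 9/2, 1) → (3, 3/2, 1)
T6 scale by (2, -2, -2): (8, -15/2, 1) → (16, 15, -2); (3, 3/2, 1) → (6, -3, -2)

image vertices: (16, 15, -2), (6, -3, -2)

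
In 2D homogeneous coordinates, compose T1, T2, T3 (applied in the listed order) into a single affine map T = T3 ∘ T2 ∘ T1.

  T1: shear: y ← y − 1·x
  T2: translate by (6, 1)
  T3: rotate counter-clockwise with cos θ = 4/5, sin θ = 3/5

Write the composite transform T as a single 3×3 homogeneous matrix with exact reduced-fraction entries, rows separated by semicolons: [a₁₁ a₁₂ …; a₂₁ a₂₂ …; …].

T1 = [1 0 0; -1 1 0; 0 0 1]
T2·T1 = [1 0 6; -1 1 1; 0 0 1]
T3·…·T1 = [7/5 -3/5 21/5; -1/5 4/5 22/5; 0 0 1]

T = [7/5 -3/5 21/5; -1/5 4/5 22/5; 0 0 1]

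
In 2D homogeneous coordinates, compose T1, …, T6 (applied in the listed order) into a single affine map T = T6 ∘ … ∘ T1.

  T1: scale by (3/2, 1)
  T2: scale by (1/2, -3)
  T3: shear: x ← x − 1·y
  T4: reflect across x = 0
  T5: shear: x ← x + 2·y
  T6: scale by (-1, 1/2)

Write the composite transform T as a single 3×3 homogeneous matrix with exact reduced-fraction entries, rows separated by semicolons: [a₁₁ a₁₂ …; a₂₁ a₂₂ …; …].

T = [3/4 9 0; 0 -3/2 0; 0 0 1]

T1 = [3/2 0 0; 0 1 0; 0 0 1]
T2·T1 = [3/4 0 0; 0 -3 0; 0 0 1]
T3·…·T1 = [3/4 3 0; 0 -3 0; 0 0 1]
T4·…·T1 = [-3/4 -3 0; 0 -3 0; 0 0 1]
T5·…·T1 = [-3/4 -9 0; 0 -3 0; 0 0 1]
T6·…·T1 = [3/4 9 0; 0 -3/2 0; 0 0 1]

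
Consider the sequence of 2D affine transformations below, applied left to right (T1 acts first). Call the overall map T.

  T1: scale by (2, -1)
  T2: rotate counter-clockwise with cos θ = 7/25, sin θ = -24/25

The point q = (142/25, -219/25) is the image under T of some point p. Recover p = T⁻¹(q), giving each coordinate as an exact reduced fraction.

T1 = [2 0 0; 0 -1 0; 0 0 1]
T2·T1 = [14/25 -24/25 0; -48/25 -7/25 0; 0 0 1]
det M = -2; M⁻¹ = [7/50 -12/25 0; -24/25 -7/25 0; 0 0 1]
M⁻¹ · (142/25, -219/25)ᵀ = (5, -3)ᵀ

p = (5, -3)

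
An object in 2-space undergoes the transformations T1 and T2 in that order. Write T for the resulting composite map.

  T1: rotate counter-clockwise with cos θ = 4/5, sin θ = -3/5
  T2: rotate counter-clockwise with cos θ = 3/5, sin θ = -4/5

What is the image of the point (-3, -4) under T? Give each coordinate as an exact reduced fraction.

T(p) = (-4, 3)

T1 rotate counter-clockwise with cos θ = 4/5, sin θ = -3/5: (-3, -4) → (-24/5, -7/5)
T2 rotate counter-clockwise with cos θ = 3/5, sin θ = -4/5: (-24/5, -7/5) → (-4, 3)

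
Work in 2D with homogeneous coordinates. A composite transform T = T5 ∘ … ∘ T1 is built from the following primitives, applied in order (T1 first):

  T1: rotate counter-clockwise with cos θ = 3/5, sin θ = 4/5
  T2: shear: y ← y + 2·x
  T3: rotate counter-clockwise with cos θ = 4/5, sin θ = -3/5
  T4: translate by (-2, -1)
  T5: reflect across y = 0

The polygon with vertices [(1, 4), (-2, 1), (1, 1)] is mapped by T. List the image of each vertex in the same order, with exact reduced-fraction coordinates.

image vertices: (-132/25, 26/25), (-33/5, 19/5), (-39/25, 2/25)

T1 rotate counter-clockwise with cos θ = 3/5, sin θ = 4/5: (1, 4) → (-13/5, 16/5); (-2, 1) → (-2, -1); (1, 1) → (-1/5, 7/5)
T2 shear: y ← y + 2·x: (-13/5, 16/5) → (-13/5, -2); (-2, -1) → (-2, -5); (-1/5, 7/5) → (-1/5, 1)
T3 rotate counter-clockwise with cos θ = 4/5, sin θ = -3/5: (-13/5, -2) → (-82/25, -1/25); (-2, -5) → (-23/5, -14/5); (-1/5, 1) → (11/25, 23/25)
T4 translate by (-2, -1): (-82/25, -1/25) → (-132/25, -26/25); (-23/5, -14/5) → (-33/5, -19/5); (11/25, 23/25) → (-39/25, -2/25)
T5 reflect across y = 0: (-132/25, -26/25) → (-132/25, 26/25); (-33/5, -19/5) → (-33/5, 19/5); (-39/25, -2/25) → (-39/25, 2/25)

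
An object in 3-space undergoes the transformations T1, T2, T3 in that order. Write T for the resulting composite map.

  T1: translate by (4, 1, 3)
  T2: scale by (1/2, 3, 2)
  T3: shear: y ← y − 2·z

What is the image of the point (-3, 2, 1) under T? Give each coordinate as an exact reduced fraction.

T1 translate by (4, 1, 3): (-3, 2, 1) → (1, 3, 4)
T2 scale by (1/2, 3, 2): (1, 3, 4) → (1/2, 9, 8)
T3 shear: y ← y − 2·z: (1/2, 9, 8) → (1/2, -7, 8)

T(p) = (1/2, -7, 8)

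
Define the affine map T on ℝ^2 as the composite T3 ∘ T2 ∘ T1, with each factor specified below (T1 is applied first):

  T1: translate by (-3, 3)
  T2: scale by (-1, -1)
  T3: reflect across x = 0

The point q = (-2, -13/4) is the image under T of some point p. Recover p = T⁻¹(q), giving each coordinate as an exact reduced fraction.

T1 = [1 0 -3; 0 1 3; 0 0 1]
T2·T1 = [-1 0 3; 0 -1 -3; 0 0 1]
T3·…·T1 = [1 0 -3; 0 -1 -3; 0 0 1]
det M = -1; M⁻¹ = [1 0 3; 0 -1 -3; 0 0 1]
M⁻¹ · (-2, -13/4)ᵀ = (1, 1/4)ᵀ

p = (1, 1/4)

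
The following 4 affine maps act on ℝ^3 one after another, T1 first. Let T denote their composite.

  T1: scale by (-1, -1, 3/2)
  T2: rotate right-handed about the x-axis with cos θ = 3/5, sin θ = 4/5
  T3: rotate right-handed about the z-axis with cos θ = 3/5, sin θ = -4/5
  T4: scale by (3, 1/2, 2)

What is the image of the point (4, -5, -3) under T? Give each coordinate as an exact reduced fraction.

T(p) = (216/25, 179/50, 13/5)

T1 scale by (-1, -1, 3/2): (4, -5, -3) → (-4, 5, -9/2)
T2 rotate right-handed about the x-axis with cos θ = 3/5, sin θ = 4/5: (-4, 5, -9/2) → (-4, 33/5, 13/10)
T3 rotate right-handed about the z-axis with cos θ = 3/5, sin θ = -4/5: (-4, 33/5, 13/10) → (72/25, 179/25, 13/10)
T4 scale by (3, 1/2, 2): (72/25, 179/25, 13/10) → (216/25, 179/50, 13/5)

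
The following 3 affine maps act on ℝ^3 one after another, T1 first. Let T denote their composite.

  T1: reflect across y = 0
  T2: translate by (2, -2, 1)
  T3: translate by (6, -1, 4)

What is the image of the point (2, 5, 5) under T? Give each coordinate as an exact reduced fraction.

T1 reflect across y = 0: (2, 5, 5) → (2, -5, 5)
T2 translate by (2, -2, 1): (2, -5, 5) → (4, -7, 6)
T3 translate by (6, -1, 4): (4, -7, 6) → (10, -8, 10)

T(p) = (10, -8, 10)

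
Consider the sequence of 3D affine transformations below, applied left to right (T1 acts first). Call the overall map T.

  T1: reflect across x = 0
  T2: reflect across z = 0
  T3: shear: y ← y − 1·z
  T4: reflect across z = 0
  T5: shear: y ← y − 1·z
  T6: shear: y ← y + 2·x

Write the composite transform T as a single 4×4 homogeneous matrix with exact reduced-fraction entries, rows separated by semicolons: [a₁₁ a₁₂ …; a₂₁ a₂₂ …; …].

T1 = [-1 0 0 0; 0 1 0 0; 0 0 1 0; 0 0 0 1]
T2·T1 = [-1 0 0 0; 0 1 0 0; 0 0 -1 0; 0 0 0 1]
T3·…·T1 = [-1 0 0 0; 0 1 1 0; 0 0 -1 0; 0 0 0 1]
T4·…·T1 = [-1 0 0 0; 0 1 1 0; 0 0 1 0; 0 0 0 1]
T5·…·T1 = [-1 0 0 0; 0 1 0 0; 0 0 1 0; 0 0 0 1]
T6·…·T1 = [-1 0 0 0; -2 1 0 0; 0 0 1 0; 0 0 0 1]

T = [-1 0 0 0; -2 1 0 0; 0 0 1 0; 0 0 0 1]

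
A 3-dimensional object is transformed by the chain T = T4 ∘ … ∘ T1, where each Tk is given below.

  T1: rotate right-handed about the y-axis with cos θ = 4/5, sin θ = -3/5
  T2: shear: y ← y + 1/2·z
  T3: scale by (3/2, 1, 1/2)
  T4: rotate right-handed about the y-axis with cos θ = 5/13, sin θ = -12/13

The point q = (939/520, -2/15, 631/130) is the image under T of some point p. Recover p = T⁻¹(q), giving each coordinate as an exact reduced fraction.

p = (3, -1/3, -7/4)

T1 = [4/5 0 -3/5 0; 0 1 0 0; 3/5 0 4/5 0; 0 0 0 1]
T2·T1 = [4/5 0 -3/5 0; 3/10 1 2/5 0; 3/5 0 4/5 0; 0 0 0 1]
T3·…·T1 = [6/5 0 -9/10 0; 3/10 1 2/5 0; 3/10 0 2/5 0; 0 0 0 1]
T4·…·T1 = [12/65 0 -93/130 0; 3/10 1 2/5 0; 159/130 0 -44/65 0; 0 0 0 1]
det M = 3/4; M⁻¹ = [-176/195 0 62/65 0; 12/13 1 -5/13 0; -106/65 0 16/65 0; 0 0 0 1]
M⁻¹ · (939/520, -2/15, 631/130)ᵀ = (3, -1/3, -7/4)ᵀ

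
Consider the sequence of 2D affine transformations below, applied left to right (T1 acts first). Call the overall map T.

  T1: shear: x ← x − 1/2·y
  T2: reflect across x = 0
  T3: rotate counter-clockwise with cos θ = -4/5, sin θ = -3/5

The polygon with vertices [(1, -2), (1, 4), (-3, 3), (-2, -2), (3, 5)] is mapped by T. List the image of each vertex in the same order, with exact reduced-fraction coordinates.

image vertices: (2/5, 14/5), (8/5, -19/5), (-9/5, -51/10), (-2, 1), (17/5, -37/10)

T1 shear: x ← x − 1/2·y: (1, -2) → (2, -2); (1, 4) → (-1, 4); (-3, 3) → (-9/2, 3); (-2, -2) → (-1, -2); (3, 5) → (1/2, 5)
T2 reflect across x = 0: (2, -2) → (-2, -2); (-1, 4) → (1, 4); (-9/2, 3) → (9/2, 3); (-1, -2) → (1, -2); (1/2, 5) → (-1/2, 5)
T3 rotate counter-clockwise with cos θ = -4/5, sin θ = -3/5: (-2, -2) → (2/5, 14/5); (1, 4) → (8/5, -19/5); (9/2, 3) → (-9/5, -51/10); (1, -2) → (-2, 1); (-1/2, 5) → (17/5, -37/10)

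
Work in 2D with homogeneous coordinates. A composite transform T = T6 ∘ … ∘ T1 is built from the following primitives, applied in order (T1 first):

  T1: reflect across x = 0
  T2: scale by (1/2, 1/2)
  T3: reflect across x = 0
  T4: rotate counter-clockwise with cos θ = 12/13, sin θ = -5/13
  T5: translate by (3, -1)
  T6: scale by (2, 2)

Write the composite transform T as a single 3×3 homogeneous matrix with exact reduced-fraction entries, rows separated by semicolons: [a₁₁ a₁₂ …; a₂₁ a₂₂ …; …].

T1 = [-1 0 0; 0 1 0; 0 0 1]
T2·T1 = [-1/2 0 0; 0 1/2 0; 0 0 1]
T3·…·T1 = [1/2 0 0; 0 1/2 0; 0 0 1]
T4·…·T1 = [6/13 5/26 0; -5/26 6/13 0; 0 0 1]
T5·…·T1 = [6/13 5/26 3; -5/26 6/13 -1; 0 0 1]
T6·…·T1 = [12/13 5/13 6; -5/13 12/13 -2; 0 0 1]

T = [12/13 5/13 6; -5/13 12/13 -2; 0 0 1]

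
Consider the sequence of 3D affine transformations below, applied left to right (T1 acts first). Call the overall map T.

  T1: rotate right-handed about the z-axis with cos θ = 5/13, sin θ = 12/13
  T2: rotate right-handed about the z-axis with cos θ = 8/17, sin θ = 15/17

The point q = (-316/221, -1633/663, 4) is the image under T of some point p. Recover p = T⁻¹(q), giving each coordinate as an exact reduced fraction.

T1 = [5/13 -12/13 0 0; 12/13 5/13 0 0; 0 0 1 0; 0 0 0 1]
T2·T1 = [-140/221 -171/221 0 0; 171/221 -140/221 0 0; 0 0 1 0; 0 0 0 1]
det M = 1; M⁻¹ = [-140/221 171/221 0 0; -171/221 -140/221 0 0; 0 0 1 0; 0 0 0 1]
M⁻¹ · (-316/221, -1633/663, 4)ᵀ = (-1, 8/3, 4)ᵀ

p = (-1, 8/3, 4)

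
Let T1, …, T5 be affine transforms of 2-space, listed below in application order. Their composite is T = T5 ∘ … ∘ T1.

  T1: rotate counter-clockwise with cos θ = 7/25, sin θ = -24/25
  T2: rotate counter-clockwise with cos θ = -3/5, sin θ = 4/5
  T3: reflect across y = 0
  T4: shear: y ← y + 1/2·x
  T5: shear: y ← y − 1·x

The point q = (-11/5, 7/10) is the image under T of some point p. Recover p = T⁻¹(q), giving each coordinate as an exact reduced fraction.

T1 = [7/25 24/25 0; -24/25 7/25 0; 0 0 1]
T2·T1 = [3/5 -4/5 0; 4/5 3/5 0; 0 0 1]
T3·…·T1 = [3/5 -4/5 0; -4/5 -3/5 0; 0 0 1]
T4·…·T1 = [3/5 -4/5 0; -1/2 -1 0; 0 0 1]
T5·…·T1 = [3/5 -4/5 0; -11/10 -1/5 0; 0 0 1]
det M = -1; M⁻¹ = [1/5 -4/5 0; -11/10 -3/5 0; 0 0 1]
M⁻¹ · (-11/5, 7/10)ᵀ = (-1, 2)ᵀ

p = (-1, 2)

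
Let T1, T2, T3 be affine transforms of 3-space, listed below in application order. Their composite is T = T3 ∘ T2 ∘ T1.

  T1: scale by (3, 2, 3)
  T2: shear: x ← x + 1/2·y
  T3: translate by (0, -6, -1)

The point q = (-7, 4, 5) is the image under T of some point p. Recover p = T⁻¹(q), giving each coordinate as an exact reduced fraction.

T1 = [3 0 0 0; 0 2 0 0; 0 0 3 0; 0 0 0 1]
T2·T1 = [3 1 0 0; 0 2 0 0; 0 0 3 0; 0 0 0 1]
T3·…·T1 = [3 1 0 0; 0 2 0 -6; 0 0 3 -1; 0 0 0 1]
det M = 18; M⁻¹ = [1/3 -1/6 0 -1; 0 1/2 0 3; 0 0 1/3 1/3; 0 0 0 1]
M⁻¹ · (-7, 4, 5)ᵀ = (-4, 5, 2)ᵀ

p = (-4, 5, 2)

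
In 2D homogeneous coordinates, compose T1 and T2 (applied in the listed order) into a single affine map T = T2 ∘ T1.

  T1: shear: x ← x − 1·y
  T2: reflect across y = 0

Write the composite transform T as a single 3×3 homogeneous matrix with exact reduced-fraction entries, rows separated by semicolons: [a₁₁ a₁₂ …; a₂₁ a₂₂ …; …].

T = [1 -1 0; 0 -1 0; 0 0 1]

T1 = [1 -1 0; 0 1 0; 0 0 1]
T2·T1 = [1 -1 0; 0 -1 0; 0 0 1]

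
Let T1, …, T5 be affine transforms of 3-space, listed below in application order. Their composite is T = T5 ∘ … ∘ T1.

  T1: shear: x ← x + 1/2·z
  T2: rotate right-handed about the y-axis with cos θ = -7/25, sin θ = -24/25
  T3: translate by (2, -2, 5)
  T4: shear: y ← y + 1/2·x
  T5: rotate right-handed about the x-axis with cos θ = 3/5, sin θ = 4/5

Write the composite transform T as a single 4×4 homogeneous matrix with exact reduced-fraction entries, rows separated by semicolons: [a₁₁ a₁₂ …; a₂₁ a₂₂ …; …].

T1 = [1 0 1/2 0; 0 1 0 0; 0 0 1 0; 0 0 0 1]
T2·T1 = [-7/25 0 -11/10 0; 0 1 0 0; 24/25 0 1/5 0; 0 0 0 1]
T3·…·T1 = [-7/25 0 -11/10 2; 0 1 0 -2; 24/25 0 1/5 5; 0 0 0 1]
T4·…·T1 = [-7/25 0 -11/10 2; -7/50 1 -11/20 -1; 24/25 0 1/5 5; 0 0 0 1]
T5·…·T1 = [-7/25 0 -11/10 2; -213/250 3/5 -49/100 -23/5; 58/125 4/5 -8/25 11/5; 0 0 0 1]

T = [-7/25 0 -11/10 2; -213/250 3/5 -49/100 -23/5; 58/125 4/5 -8/25 11/5; 0 0 0 1]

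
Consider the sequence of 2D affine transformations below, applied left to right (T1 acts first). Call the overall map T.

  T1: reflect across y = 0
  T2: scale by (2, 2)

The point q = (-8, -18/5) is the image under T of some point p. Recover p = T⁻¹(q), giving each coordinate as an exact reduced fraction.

p = (-4, 9/5)

T1 = [1 0 0; 0 -1 0; 0 0 1]
T2·T1 = [2 0 0; 0 -2 0; 0 0 1]
det M = -4; M⁻¹ = [1/2 0 0; 0 -1/2 0; 0 0 1]
M⁻¹ · (-8, -18/5)ᵀ = (-4, 9/5)ᵀ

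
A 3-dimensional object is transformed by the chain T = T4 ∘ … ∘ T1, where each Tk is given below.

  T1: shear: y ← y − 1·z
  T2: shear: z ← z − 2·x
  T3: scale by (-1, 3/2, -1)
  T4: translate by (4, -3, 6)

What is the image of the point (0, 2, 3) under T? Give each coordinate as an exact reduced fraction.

T(p) = (4, -9/2, 3)

T1 shear: y ← y − 1·z: (0, 2, 3) → (0, -1, 3)
T2 shear: z ← z − 2·x: (0, -1, 3) → (0, -1, 3)
T3 scale by (-1, 3/2, -1): (0, -1, 3) → (0, -3/2, -3)
T4 translate by (4, -3, 6): (0, -3/2, -3) → (4, -9/2, 3)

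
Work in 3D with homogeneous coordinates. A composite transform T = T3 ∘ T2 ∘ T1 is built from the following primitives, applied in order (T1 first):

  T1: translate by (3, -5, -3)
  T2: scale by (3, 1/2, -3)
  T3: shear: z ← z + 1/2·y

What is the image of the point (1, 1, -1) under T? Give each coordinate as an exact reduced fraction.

T(p) = (12, -2, 11)

T1 translate by (3, -5, -3): (1, 1, -1) → (4, -4, -4)
T2 scale by (3, 1/2, -3): (4, -4, -4) → (12, -2, 12)
T3 shear: z ← z + 1/2·y: (12, -2, 12) → (12, -2, 11)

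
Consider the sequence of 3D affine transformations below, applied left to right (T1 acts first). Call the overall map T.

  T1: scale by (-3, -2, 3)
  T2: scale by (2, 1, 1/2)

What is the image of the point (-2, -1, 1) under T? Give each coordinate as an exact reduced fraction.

T(p) = (12, 2, 3/2)

T1 scale by (-3, -2, 3): (-2, -1, 1) → (6, 2, 3)
T2 scale by (2, 1, 1/2): (6, 2, 3) → (12, 2, 3/2)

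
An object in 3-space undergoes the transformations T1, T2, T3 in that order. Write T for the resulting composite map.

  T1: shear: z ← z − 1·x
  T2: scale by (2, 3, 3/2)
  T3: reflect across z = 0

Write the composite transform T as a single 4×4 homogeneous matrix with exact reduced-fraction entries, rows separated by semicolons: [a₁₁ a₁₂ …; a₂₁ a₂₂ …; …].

T1 = [1 0 0 0; 0 1 0 0; -1 0 1 0; 0 0 0 1]
T2·T1 = [2 0 0 0; 0 3 0 0; -3/2 0 3/2 0; 0 0 0 1]
T3·…·T1 = [2 0 0 0; 0 3 0 0; 3/2 0 -3/2 0; 0 0 0 1]

T = [2 0 0 0; 0 3 0 0; 3/2 0 -3/2 0; 0 0 0 1]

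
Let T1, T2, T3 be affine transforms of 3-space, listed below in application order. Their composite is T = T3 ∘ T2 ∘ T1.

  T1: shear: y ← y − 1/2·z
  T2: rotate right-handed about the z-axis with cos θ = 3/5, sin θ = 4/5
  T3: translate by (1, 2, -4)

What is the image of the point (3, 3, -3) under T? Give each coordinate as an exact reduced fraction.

T(p) = (-4/5, 71/10, -7)

T1 shear: y ← y − 1/2·z: (3, 3, -3) → (3, 9/2, -3)
T2 rotate right-handed about the z-axis with cos θ = 3/5, sin θ = 4/5: (3, 9/2, -3) → (-9/5, 51/10, -3)
T3 translate by (1, 2, -4): (-9/5, 51/10, -3) → (-4/5, 71/10, -7)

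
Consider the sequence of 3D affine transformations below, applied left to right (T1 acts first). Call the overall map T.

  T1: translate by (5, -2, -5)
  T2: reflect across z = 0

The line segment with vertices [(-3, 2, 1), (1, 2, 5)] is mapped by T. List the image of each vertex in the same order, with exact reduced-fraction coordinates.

T1 translate by (5, -2, -5): (-3, 2, 1) → (2, 0, -4); (1, 2, 5) → (6, 0, 0)
T2 reflect across z = 0: (2, 0, -4) → (2, 0, 4); (6, 0, 0) → (6, 0, 0)

image vertices: (2, 0, 4), (6, 0, 0)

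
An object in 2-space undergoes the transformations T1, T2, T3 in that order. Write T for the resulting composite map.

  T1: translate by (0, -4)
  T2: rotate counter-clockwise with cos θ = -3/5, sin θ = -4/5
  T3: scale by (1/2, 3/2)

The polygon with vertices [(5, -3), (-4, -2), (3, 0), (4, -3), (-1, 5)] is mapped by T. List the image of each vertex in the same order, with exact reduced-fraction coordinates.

image vertices: (-43/10, 3/10), (-6/5, 51/5), (-5/2, 0), (-4, 3/2), (7/10, 3/10)

T1 translate by (0, -4): (5, -3) → (5, -7); (-4, -2) → (-4, -6); (3, 0) → (3, -4); (4, -3) → (4, -7); (-1, 5) → (-1, 1)
T2 rotate counter-clockwise with cos θ = -3/5, sin θ = -4/5: (5, -7) → (-43/5, 1/5); (-4, -6) → (-12/5, 34/5); (3, -4) → (-5, 0); (4, -7) → (-8, 1); (-1, 1) → (7/5, 1/5)
T3 scale by (1/2, 3/2): (-43/5, 1/5) → (-43/10, 3/10); (-12/5, 34/5) → (-6/5, 51/5); (-5, 0) → (-5/2, 0); (-8, 1) → (-4, 3/2); (7/5, 1/5) → (7/10, 3/10)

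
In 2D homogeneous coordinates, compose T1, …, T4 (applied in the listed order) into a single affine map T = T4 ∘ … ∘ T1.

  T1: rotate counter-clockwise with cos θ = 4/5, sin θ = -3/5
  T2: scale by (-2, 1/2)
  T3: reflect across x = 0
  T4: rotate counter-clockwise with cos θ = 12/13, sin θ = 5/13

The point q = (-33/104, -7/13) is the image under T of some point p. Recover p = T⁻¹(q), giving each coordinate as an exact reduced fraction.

T1 = [4/5 3/5 0; -3/5 4/5 0; 0 0 1]
T2·T1 = [-8/5 -6/5 0; -3/10 2/5 0; 0 0 1]
T3·…·T1 = [8/5 6/5 0; -3/10 2/5 0; 0 0 1]
T4·…·T1 = [207/130 62/65 0; 22/65 54/65 0; 0 0 1]
det M = 1; M⁻¹ = [54/65 -62/65 0; -22/65 207/130 0; 0 0 1]
M⁻¹ · (-33/104, -7/13)ᵀ = (1/4, -3/4)ᵀ

p = (1/4, -3/4)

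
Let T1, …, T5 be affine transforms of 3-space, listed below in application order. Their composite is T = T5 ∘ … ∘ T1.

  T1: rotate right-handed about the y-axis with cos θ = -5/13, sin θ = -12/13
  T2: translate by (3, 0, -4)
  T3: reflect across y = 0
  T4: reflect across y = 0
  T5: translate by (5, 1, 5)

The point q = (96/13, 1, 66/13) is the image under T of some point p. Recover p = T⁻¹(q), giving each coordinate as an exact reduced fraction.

p = (4, 0, -1)

T1 = [-5/13 0 -12/13 0; 0 1 0 0; 12/13 0 -5/13 0; 0 0 0 1]
T2·T1 = [-5/13 0 -12/13 3; 0 1 0 0; 12/13 0 -5/13 -4; 0 0 0 1]
T3·…·T1 = [-5/13 0 -12/13 3; 0 -1 0 0; 12/13 0 -5/13 -4; 0 0 0 1]
T4·…·T1 = [-5/13 0 -12/13 3; 0 1 0 0; 12/13 0 -5/13 -4; 0 0 0 1]
T5·…·T1 = [-5/13 0 -12/13 8; 0 1 0 1; 12/13 0 -5/13 1; 0 0 0 1]
det M = 1; M⁻¹ = [-5/13 0 12/13 28/13; 0 1 0 -1; -12/13 0 -5/13 101/13; 0 0 0 1]
M⁻¹ · (96/13, 1, 66/13)ᵀ = (4, 0, -1)ᵀ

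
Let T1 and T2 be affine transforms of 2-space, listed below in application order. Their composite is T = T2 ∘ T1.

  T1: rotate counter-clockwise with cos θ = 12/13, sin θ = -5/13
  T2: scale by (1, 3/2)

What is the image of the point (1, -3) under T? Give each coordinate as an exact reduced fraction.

T1 rotate counter-clockwise with cos θ = 12/13, sin θ = -5/13: (1, -3) → (-3/13, -41/13)
T2 scale by (1, 3/2): (-3/13, -41/13) → (-3/13, -123/26)

T(p) = (-3/13, -123/26)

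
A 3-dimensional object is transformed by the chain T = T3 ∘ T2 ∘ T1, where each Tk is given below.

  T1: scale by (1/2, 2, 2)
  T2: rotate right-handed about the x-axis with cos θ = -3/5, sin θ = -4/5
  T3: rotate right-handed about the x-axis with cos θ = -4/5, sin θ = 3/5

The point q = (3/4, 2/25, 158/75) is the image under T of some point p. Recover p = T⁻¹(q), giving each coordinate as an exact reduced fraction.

p = (3/2, 1/3, 1)

T1 = [1/2 0 0 0; 0 2 0 0; 0 0 2 0; 0 0 0 1]
T2·T1 = [1/2 0 0 0; 0 -6/5 8/5 0; 0 -8/5 -6/5 0; 0 0 0 1]
T3·…·T1 = [1/2 0 0 0; 0 48/25 -14/25 0; 0 14/25 48/25 0; 0 0 0 1]
det M = 2; M⁻¹ = [2 0 0 0; 0 12/25 7/50 0; 0 -7/50 12/25 0; 0 0 0 1]
M⁻¹ · (3/4, 2/25, 158/75)ᵀ = (3/2, 1/3, 1)ᵀ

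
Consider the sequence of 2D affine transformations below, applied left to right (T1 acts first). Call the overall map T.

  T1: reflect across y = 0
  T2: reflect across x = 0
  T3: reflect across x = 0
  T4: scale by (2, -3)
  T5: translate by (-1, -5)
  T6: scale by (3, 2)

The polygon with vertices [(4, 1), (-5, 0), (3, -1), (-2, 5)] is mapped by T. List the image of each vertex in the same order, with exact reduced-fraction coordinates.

T1 reflect across y = 0: (4, 1) → (4, -1); (-5, 0) → (-5, 0); (3, -1) → (3, 1); (-2, 5) → (-2, -5)
T2 reflect across x = 0: (4, -1) → (-4, -1); (-5, 0) → (5, 0); (3, 1) → (-3, 1); (-2, -5) → (2, -5)
T3 reflect across x = 0: (-4, -1) → (4, -1); (5, 0) → (-5, 0); (-3, 1) → (3, 1); (2, -5) → (-2, -5)
T4 scale by (2, -3): (4, -1) → (8, 3); (-5, 0) → (-10, 0); (3, 1) → (6, -3); (-2, -5) → (-4, 15)
T5 translate by (-1, -5): (8, 3) → (7, -2); (-10, 0) → (-11, -5); (6, -3) → (5, -8); (-4, 15) → (-5, 10)
T6 scale by (3, 2): (7, -2) → (21, -4); (-11, -5) → (-33, -10); (5, -8) → (15, -16); (-5, 10) → (-15, 20)

image vertices: (21, -4), (-33, -10), (15, -16), (-15, 20)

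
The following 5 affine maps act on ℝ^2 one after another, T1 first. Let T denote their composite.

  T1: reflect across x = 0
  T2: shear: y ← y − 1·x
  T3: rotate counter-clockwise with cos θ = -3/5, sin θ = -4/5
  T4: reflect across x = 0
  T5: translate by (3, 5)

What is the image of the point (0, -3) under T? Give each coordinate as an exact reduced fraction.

T1 reflect across x = 0: (0, -3) → (0, -3)
T2 shear: y ← y − 1·x: (0, -3) → (0, -3)
T3 rotate counter-clockwise with cos θ = -3/5, sin θ = -4/5: (0, -3) → (-12/5, 9/5)
T4 reflect across x = 0: (-12/5, 9/5) → (12/5, 9/5)
T5 translate by (3, 5): (12/5, 9/5) → (27/5, 34/5)

T(p) = (27/5, 34/5)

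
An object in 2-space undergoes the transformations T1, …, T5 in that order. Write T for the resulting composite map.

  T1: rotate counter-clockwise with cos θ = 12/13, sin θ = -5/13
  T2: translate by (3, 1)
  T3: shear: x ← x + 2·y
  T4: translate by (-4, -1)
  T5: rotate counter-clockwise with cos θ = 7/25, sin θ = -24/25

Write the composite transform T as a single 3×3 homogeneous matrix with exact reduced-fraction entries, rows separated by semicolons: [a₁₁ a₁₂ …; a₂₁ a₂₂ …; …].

T = [-106/325 491/325 7/25; -83/325 -612/325 -24/25; 0 0 1]

T1 = [12/13 5/13 0; -5/13 12/13 0; 0 0 1]
T2·T1 = [12/13 5/13 3; -5/13 12/13 1; 0 0 1]
T3·…·T1 = [2/13 29/13 5; -5/13 12/13 1; 0 0 1]
T4·…·T1 = [2/13 29/13 1; -5/13 12/13 0; 0 0 1]
T5·…·T1 = [-106/325 491/325 7/25; -83/325 -612/325 -24/25; 0 0 1]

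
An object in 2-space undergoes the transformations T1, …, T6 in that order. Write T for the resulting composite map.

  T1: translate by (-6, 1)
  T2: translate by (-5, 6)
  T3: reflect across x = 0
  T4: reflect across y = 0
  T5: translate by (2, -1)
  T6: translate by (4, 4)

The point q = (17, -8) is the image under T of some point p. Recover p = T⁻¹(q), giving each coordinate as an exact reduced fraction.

p = (0, 4)

T1 = [1 0 -6; 0 1 1; 0 0 1]
T2·T1 = [1 0 -11; 0 1 7; 0 0 1]
T3·…·T1 = [-1 0 11; 0 1 7; 0 0 1]
T4·…·T1 = [-1 0 11; 0 -1 -7; 0 0 1]
T5·…·T1 = [-1 0 13; 0 -1 -8; 0 0 1]
T6·…·T1 = [-1 0 17; 0 -1 -4; 0 0 1]
det M = 1; M⁻¹ = [-1 0 17; 0 -1 -4; 0 0 1]
M⁻¹ · (17, -8)ᵀ = (0, 4)ᵀ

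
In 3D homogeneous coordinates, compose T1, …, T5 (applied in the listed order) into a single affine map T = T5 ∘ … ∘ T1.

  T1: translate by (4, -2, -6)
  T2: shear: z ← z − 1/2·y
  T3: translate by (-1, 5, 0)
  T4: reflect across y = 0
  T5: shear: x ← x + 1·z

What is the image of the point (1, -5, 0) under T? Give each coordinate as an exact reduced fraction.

T(p) = (3/2, 2, -5/2)

T1 translate by (4, -2, -6): (1, -5, 0) → (5, -7, -6)
T2 shear: z ← z − 1/2·y: (5, -7, -6) → (5, -7, -5/2)
T3 translate by (-1, 5, 0): (5, -7, -5/2) → (4, -2, -5/2)
T4 reflect across y = 0: (4, -2, -5/2) → (4, 2, -5/2)
T5 shear: x ← x + 1·z: (4, 2, -5/2) → (3/2, 2, -5/2)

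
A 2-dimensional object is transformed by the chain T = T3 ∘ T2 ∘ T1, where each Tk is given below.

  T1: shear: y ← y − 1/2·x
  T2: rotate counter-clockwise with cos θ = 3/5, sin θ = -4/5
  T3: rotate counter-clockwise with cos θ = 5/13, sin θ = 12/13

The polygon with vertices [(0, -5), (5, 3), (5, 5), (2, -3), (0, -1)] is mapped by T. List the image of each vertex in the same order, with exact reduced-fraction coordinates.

T1 shear: y ← y − 1/2·x: (0, -5) → (0, -5); (5, 3) → (5, 1/2); (5, 5) → (5, 5/2); (2, -3) → (2, -4); (0, -1) → (0, -1)
T2 rotate counter-clockwise with cos θ = 3/5, sin θ = -4/5: (0, -5) → (-4, -3); (5, 1/2) → (17/5, -37/10); (5, 5/2) → (5, -5/2); (2, -4) → (-2, -4); (0, -1) → (-4/5, -3/5)
T3 rotate counter-clockwise with cos θ = 5/13, sin θ = 12/13: (-4, -3) → (16/13, -63/13); (17/5, -37/10) → (307/65, 223/130); (5, -5/2) → (55/13, 95/26); (-2, -4) → (38/13, -44/13); (-4/5, -3/5) → (16/65, -63/65)

image vertices: (16/13, -63/13), (307/65, 223/130), (55/13, 95/26), (38/13, -44/13), (16/65, -63/65)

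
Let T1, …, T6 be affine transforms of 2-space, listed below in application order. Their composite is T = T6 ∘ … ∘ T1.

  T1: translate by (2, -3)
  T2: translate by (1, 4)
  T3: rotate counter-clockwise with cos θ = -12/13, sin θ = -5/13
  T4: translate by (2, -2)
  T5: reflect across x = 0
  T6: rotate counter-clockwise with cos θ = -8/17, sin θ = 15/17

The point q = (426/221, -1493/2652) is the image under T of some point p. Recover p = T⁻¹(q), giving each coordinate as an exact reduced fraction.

T1 = [1 0 2; 0 1 -3; 0 0 1]
T2·T1 = [1 0 3; 0 1 1; 0 0 1]
T3·…·T1 = [-12/13 5/13 -31/13; -5/13 -12/13 -27/13; 0 0 1]
T4·…·T1 = [-12/13 5/13 -5/13; -5/13 -12/13 -53/13; 0 0 1]
T5·…·T1 = [12/13 -5/13 5/13; -5/13 -12/13 -53/13; 0 0 1]
T6·…·T1 = [-21/221 220/221 755/221; 220/221 21/221 499/221; 0 0 1]
det M = -1; M⁻¹ = [-21/221 220/221 -25/13; 220/221 21/221 -47/13; 0 0 1]
M⁻¹ · (426/221, -1493/2652)ᵀ = (-8/3, -7/4)ᵀ

p = (-8/3, -7/4)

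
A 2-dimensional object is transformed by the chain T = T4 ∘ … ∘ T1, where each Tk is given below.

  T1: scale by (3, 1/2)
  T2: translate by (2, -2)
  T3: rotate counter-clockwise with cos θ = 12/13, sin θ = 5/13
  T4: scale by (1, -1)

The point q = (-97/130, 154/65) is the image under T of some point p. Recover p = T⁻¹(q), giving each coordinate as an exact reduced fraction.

T1 = [3 0 0; 0 1/2 0; 0 0 1]
T2·T1 = [3 0 2; 0 1/2 -2; 0 0 1]
T3·…·T1 = [36/13 -5/26 34/13; 15/13 6/13 -14/13; 0 0 1]
T4·…·T1 = [36/13 -5/26 34/13; -15/13 -6/13 14/13; 0 0 1]
det M = -3/2; M⁻¹ = [4/13 -5/39 -2/3; -10/13 -24/13 4; 0 0 1]
M⁻¹ · (-97/130, 154/65)ᵀ = (-6/5, 1/5)ᵀ

p = (-6/5, 1/5)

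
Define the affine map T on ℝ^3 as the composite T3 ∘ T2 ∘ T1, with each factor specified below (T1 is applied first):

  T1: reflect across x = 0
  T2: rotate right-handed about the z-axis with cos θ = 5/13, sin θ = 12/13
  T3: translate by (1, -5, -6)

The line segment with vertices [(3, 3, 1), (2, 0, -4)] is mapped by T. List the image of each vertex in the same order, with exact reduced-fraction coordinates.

image vertices: (-38/13, -86/13, -5), (3/13, -89/13, -10)

T1 reflect across x = 0: (3, 3, 1) → (-3, 3, 1); (2, 0, -4) → (-2, 0, -4)
T2 rotate right-handed about the z-axis with cos θ = 5/13, sin θ = 12/13: (-3, 3, 1) → (-51/13, -21/13, 1); (-2, 0, -4) → (-10/13, -24/13, -4)
T3 translate by (1, -5, -6): (-51/13, -21/13, 1) → (-38/13, -86/13, -5); (-10/13, -24/13, -4) → (3/13, -89/13, -10)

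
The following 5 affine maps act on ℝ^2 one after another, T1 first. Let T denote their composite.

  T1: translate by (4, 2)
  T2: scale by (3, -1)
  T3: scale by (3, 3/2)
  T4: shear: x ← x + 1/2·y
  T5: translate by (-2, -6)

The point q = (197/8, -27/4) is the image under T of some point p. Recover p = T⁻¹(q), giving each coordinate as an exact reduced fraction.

T1 = [1 0 4; 0 1 2; 0 0 1]
T2·T1 = [3 0 12; 0 -1 -2; 0 0 1]
T3·…·T1 = [9 0 36; 0 -3/2 -3; 0 0 1]
T4·…·T1 = [9 -3/4 69/2; 0 -3/2 -3; 0 0 1]
T5·…·T1 = [9 -3/4 65/2; 0 -3/2 -9; 0 0 1]
det M = -27/2; M⁻¹ = [1/9 -1/18 -37/9; 0 -2/3 -6; 0 0 1]
M⁻¹ · (197/8, -27/4)ᵀ = (-1, -3/2)ᵀ

p = (-1, -3/2)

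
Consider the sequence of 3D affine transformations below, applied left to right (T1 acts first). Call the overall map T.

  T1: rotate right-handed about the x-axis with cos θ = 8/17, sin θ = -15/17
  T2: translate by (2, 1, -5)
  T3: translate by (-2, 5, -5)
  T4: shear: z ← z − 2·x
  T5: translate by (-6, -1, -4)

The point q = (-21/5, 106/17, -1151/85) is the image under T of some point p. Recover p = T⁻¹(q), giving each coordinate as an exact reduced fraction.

T1 = [1 0 0 0; 0 8/17 15/17 0; 0 -15/17 8/17 0; 0 0 0 1]
T2·T1 = [1 0 0 2; 0 8/17 15/17 1; 0 -15/17 8/17 -5; 0 0 0 1]
T3·…·T1 = [1 0 0 0; 0 8/17 15/17 6; 0 -15/17 8/17 -10; 0 0 0 1]
T4·…·T1 = [1 0 0 0; 0 8/17 15/17 6; -2 -15/17 8/17 -10; 0 0 0 1]
T5·…·T1 = [1 0 0 -6; 0 8/17 15/17 5; -2 -15/17 8/17 -14; 0 0 0 1]
det M = 1; M⁻¹ = [1 0 0 6; -30/17 8/17 -15/17 -430/17; 16/17 15/17 8/17 133/17; 0 0 0 1]
M⁻¹ · (-21/5, 106/17, -1151/85)ᵀ = (9/5, -3, 3)ᵀ

p = (9/5, -3, 3)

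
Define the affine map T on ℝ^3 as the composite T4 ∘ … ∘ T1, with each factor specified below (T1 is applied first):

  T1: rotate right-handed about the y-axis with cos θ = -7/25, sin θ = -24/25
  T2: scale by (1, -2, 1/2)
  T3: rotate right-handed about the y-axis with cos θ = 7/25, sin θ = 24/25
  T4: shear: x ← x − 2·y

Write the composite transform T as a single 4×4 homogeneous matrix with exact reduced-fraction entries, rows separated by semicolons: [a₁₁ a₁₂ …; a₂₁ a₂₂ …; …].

T = [239/625 4 -252/625 0; 0 -2 0 0; 252/625 0 1103/1250 0; 0 0 0 1]

T1 = [-7/25 0 -24/25 0; 0 1 0 0; 24/25 0 -7/25 0; 0 0 0 1]
T2·T1 = [-7/25 0 -24/25 0; 0 -2 0 0; 12/25 0 -7/50 0; 0 0 0 1]
T3·…·T1 = [239/625 0 -252/625 0; 0 -2 0 0; 252/625 0 1103/1250 0; 0 0 0 1]
T4·…·T1 = [239/625 4 -252/625 0; 0 -2 0 0; 252/625 0 1103/1250 0; 0 0 0 1]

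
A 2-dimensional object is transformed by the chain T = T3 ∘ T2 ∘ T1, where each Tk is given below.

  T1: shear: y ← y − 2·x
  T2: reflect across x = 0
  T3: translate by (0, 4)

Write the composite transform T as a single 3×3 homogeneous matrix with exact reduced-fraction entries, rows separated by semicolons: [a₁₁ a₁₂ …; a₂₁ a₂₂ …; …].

T1 = [1 0 0; -2 1 0; 0 0 1]
T2·T1 = [-1 0 0; -2 1 0; 0 0 1]
T3·…·T1 = [-1 0 0; -2 1 4; 0 0 1]

T = [-1 0 0; -2 1 4; 0 0 1]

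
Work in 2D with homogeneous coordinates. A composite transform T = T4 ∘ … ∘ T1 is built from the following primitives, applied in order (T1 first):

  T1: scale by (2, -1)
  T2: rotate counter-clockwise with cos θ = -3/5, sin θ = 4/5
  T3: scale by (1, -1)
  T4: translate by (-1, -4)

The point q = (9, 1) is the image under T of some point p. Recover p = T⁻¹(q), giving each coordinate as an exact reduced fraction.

p = (-5, 5)

T1 = [2 0 0; 0 -1 0; 0 0 1]
T2·T1 = [-6/5 4/5 0; 8/5 3/5 0; 0 0 1]
T3·…·T1 = [-6/5 4/5 0; -8/5 -3/5 0; 0 0 1]
T4·…·T1 = [-6/5 4/5 -1; -8/5 -3/5 -4; 0 0 1]
det M = 2; M⁻¹ = [-3/10 -2/5 -19/10; 4/5 -3/5 -8/5; 0 0 1]
M⁻¹ · (9, 1)ᵀ = (-5, 5)ᵀ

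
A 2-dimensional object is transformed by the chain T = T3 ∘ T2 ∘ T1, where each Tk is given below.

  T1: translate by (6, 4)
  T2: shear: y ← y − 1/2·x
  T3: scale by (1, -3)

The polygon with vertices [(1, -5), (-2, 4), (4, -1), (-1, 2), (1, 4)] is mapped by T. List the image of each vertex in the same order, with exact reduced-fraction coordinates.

image vertices: (7, 27/2), (4, -18), (10, 6), (5, -21/2), (7, -27/2)

T1 translate by (6, 4): (1, -5) → (7, -1); (-2, 4) → (4, 8); (4, -1) → (10, 3); (-1, 2) → (5, 6); (1, 4) → (7, 8)
T2 shear: y ← y − 1/2·x: (7, -1) → (7, -9/2); (4, 8) → (4, 6); (10, 3) → (10, -2); (5, 6) → (5, 7/2); (7, 8) → (7, 9/2)
T3 scale by (1, -3): (7, -9/2) → (7, 27/2); (4, 6) → (4, -18); (10, -2) → (10, 6); (5, 7/2) → (5, -21/2); (7, 9/2) → (7, -27/2)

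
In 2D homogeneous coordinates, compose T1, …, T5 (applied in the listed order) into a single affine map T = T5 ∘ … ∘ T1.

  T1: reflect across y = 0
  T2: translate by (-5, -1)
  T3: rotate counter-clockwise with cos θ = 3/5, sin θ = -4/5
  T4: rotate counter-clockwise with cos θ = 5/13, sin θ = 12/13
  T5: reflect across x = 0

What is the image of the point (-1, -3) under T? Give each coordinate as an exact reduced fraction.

T1 reflect across y = 0: (-1, -3) → (-1, 3)
T2 translate by (-5, -1): (-1, 3) → (-6, 2)
T3 rotate counter-clockwise with cos θ = 3/5, sin θ = -4/5: (-6, 2) → (-2, 6)
T4 rotate counter-clockwise with cos θ = 5/13, sin θ = 12/13: (-2, 6) → (-82/13, 6/13)
T5 reflect across x = 0: (-82/13, 6/13) → (82/13, 6/13)

T(p) = (82/13, 6/13)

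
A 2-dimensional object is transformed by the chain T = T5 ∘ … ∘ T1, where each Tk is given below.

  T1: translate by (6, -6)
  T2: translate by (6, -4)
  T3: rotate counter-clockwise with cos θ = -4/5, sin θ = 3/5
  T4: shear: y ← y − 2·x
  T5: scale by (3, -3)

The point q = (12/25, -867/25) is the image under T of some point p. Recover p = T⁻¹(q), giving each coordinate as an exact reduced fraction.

T1 = [1 0 6; 0 1 -6; 0 0 1]
T2·T1 = [1 0 12; 0 1 -10; 0 0 1]
T3·…·T1 = [-4/5 -3/5 -18/5; 3/5 -4/5 76/5; 0 0 1]
T4·…·T1 = [-4/5 -3/5 -18/5; 11/5 2/5 112/5; 0 0 1]
T5·…·T1 = [-12/5 -9/5 -54/5; -33/5 -6/5 -336/5; 0 0 1]
det M = -9; M⁻¹ = [2/15 -1/5 -12; -11/15 4/15 10; 0 0 1]
M⁻¹ · (12/25, -867/25)ᵀ = (-5, 2/5)ᵀ

p = (-5, 2/5)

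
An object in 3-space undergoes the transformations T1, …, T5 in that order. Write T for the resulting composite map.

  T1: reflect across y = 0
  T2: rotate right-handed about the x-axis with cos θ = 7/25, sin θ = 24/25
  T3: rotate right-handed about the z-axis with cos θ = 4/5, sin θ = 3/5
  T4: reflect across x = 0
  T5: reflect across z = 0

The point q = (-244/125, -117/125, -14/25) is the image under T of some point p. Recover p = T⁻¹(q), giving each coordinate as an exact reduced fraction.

T1 = [1 0 0 0; 0 -1 0 0; 0 0 1 0; 0 0 0 1]
T2·T1 = [1 0 0 0; 0 -7/25 -24/25 0; 0 -24/25 7/25 0; 0 0 0 1]
T3·…·T1 = [4/5 21/125 72/125 0; 3/5 -28/125 -96/125 0; 0 -24/25 7/25 0; 0 0 0 1]
T4·…·T1 = [-4/5 -21/125 -72/125 0; 3/5 -28/125 -96/125 0; 0 -24/25 7/25 0; 0 0 0 1]
T5·…·T1 = [-4/5 -21/125 -72/125 0; 3/5 -28/125 -96/125 0; 0 24/25 -7/25 0; 0 0 0 1]
det M = -1; M⁻¹ = [-4/5 3/5 0 0; -21/125 -28/125 24/25 0; -72/125 -96/125 -7/25 0; 0 0 0 1]
M⁻¹ · (-244/125, -117/125, -14/25)ᵀ = (1, 0, 2)ᵀ

p = (1, 0, 2)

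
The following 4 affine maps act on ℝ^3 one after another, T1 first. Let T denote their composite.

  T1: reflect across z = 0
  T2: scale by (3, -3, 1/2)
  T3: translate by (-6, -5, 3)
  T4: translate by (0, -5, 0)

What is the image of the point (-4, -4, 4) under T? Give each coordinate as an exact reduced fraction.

T1 reflect across z = 0: (-4, -4, 4) → (-4, -4, -4)
T2 scale by (3, -3, 1/2): (-4, -4, -4) → (-12, 12, -2)
T3 translate by (-6, -5, 3): (-12, 12, -2) → (-18, 7, 1)
T4 translate by (0, -5, 0): (-18, 7, 1) → (-18, 2, 1)

T(p) = (-18, 2, 1)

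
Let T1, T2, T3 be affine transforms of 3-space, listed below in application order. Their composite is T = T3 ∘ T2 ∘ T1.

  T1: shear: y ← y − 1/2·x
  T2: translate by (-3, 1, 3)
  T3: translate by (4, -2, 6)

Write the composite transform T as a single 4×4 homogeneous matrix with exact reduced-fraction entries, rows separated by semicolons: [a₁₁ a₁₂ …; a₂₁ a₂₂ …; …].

T = [1 0 0 1; -1/2 1 0 -1; 0 0 1 9; 0 0 0 1]

T1 = [1 0 0 0; -1/2 1 0 0; 0 0 1 0; 0 0 0 1]
T2·T1 = [1 0 0 -3; -1/2 1 0 1; 0 0 1 3; 0 0 0 1]
T3·…·T1 = [1 0 0 1; -1/2 1 0 -1; 0 0 1 9; 0 0 0 1]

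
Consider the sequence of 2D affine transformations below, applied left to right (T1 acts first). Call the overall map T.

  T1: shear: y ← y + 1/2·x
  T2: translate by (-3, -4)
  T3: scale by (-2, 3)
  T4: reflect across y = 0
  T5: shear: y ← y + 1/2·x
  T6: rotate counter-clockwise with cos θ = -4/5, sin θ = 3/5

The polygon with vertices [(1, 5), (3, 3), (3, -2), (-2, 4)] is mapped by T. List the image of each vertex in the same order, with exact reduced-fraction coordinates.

T1 shear: y ← y + 1/2·x: (1, 5) → (1, 11/2); (3, 3) → (3, 9/2); (3, -2) → (3, -1/2); (-2, 4) → (-2, 3)
T2 translate by (-3, -4): (1, 11/2) → (-2, 3/2); (3, 9/2) → (0, 1/2); (3, -1/2) → (0, -9/2); (-2, 3) → (-5, -1)
T3 scale by (-2, 3): (-2, 3/2) → (4, 9/2); (0, 1/2) → (0, 3/2); (0, -9/2) → (0, -27/2); (-5, -1) → (10, -3)
T4 reflect across y = 0: (4, 9/2) → (4, -9/2); (0, 3/2) → (0, -3/2); (0, -27/2) → (0, 27/2); (10, -3) → (10, 3)
T5 shear: y ← y + 1/2·x: (4, -9/2) → (4, -5/2); (0, -3/2) → (0, -3/2); (0, 27/2) → (0, 27/2); (10, 3) → (10, 8)
T6 rotate counter-clockwise with cos θ = -4/5, sin θ = 3/5: (4, -5/2) → (-17/10, 22/5); (0, -3/2) → (9/10, 6/5); (0, 27/2) → (-81/10, -54/5); (10, 8) → (-64/5, -2/5)

image vertices: (-17/10, 22/5), (9/10, 6/5), (-81/10, -54/5), (-64/5, -2/5)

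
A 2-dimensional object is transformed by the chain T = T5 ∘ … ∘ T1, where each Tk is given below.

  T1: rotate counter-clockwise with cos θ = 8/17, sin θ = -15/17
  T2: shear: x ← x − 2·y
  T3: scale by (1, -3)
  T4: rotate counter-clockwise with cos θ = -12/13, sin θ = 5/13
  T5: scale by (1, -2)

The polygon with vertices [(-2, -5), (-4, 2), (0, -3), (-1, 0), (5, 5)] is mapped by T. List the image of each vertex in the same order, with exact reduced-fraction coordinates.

T1 rotate counter-clockwise with cos θ = 8/17, sin θ = -15/17: (-2, -5) → (-91/17, -10/17); (-4, 2) → (-2/17, 76/17); (0, -3) → (-45/17, -24/17); (-1, 0) → (-8/17, 15/17); (5, 5) → (115/17, -35/17)
T2 shear: x ← x − 2·y: (-91/17, -10/17) → (-71/17, -10/17); (-2/17, 76/17) → (-154/17, 76/17); (-45/17, -24/17) → (3/17, -24/17); (-8/17, 15/17) → (-38/17, 15/17); (115/17, -35/17) → (185/17, -35/17)
T3 scale by (1, -3): (-71/17, -10/17) → (-71/17, 30/17); (-154/17, 76/17) → (-154/17, -228/17); (3/17, -24/17) → (3/17, 72/17); (-38/17, 15/17) → (-38/17, -45/17); (185/17, -35/17) → (185/17, 105/17)
T4 rotate counter-clockwise with cos θ = -12/13, sin θ = 5/13: (-71/17, 30/17) → (54/17, -55/17); (-154/17, -228/17) → (2988/221, 1966/221); (3/17, 72/17) → (-396/221, -849/221); (-38/17, -45/17) → (681/221, 350/221); (185/17, 105/17) → (-2745/221, -335/221)
T5 scale by (1, -2): (54/17, -55/17) → (54/17, 110/17); (2988/221, 1966/221) → (2988/221, -3932/221); (-396/221, -849/221) → (-396/221, 1698/221); (681/221, 350/221) → (681/221, -700/221); (-2745/221, -335/221) → (-2745/221, 670/221)

image vertices: (54/17, 110/17), (2988/221, -3932/221), (-396/221, 1698/221), (681/221, -700/221), (-2745/221, 670/221)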